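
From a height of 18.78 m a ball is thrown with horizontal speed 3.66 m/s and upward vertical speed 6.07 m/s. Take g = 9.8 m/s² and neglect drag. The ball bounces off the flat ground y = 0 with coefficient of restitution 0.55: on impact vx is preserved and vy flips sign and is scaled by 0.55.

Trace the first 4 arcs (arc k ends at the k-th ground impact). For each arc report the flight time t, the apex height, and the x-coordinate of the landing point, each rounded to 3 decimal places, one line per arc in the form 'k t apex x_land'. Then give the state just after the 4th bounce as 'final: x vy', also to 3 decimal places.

1 2.673 20.660 9.782
2 2.259 6.250 18.049
3 1.242 1.891 22.596
4 0.683 0.572 25.097
final: 25.097 1.841

Arc 1: start y=18.780, vy=6.070 → t=2.673, apex=20.660, x_land=9.782, impact vy=-20.123
  bounce: vy ← 0.55·20.123 = 11.068
Arc 2: start y=0.000, vy=11.068 → t=2.259, apex=6.250, x_land=18.049, impact vy=-11.068
  bounce: vy ← 0.55·11.068 = 6.087
Arc 3: start y=0.000, vy=6.087 → t=1.242, apex=1.891, x_land=22.596, impact vy=-6.087
  bounce: vy ← 0.55·6.087 = 3.348
Arc 4: start y=0.000, vy=3.348 → t=0.683, apex=0.572, x_land=25.097, impact vy=-3.348
  bounce: vy ← 0.55·3.348 = 1.841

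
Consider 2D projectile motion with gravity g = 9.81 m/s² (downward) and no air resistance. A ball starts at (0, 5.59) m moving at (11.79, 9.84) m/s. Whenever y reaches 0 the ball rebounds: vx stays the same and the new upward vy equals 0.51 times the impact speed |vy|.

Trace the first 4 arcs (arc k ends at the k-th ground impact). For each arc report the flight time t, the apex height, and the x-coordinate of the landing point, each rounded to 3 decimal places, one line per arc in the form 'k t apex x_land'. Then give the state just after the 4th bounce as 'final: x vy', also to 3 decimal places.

1 2.468 10.525 29.097
2 1.494 2.738 46.713
3 0.762 0.712 55.697
4 0.389 0.185 60.279
final: 60.279 0.972

Arc 1: start y=5.590, vy=9.840 → t=2.468, apex=10.525, x_land=29.097, impact vy=-14.370
  bounce: vy ← 0.51·14.370 = 7.329
Arc 2: start y=0.000, vy=7.329 → t=1.494, apex=2.738, x_land=46.713, impact vy=-7.329
  bounce: vy ← 0.51·7.329 = 3.738
Arc 3: start y=0.000, vy=3.738 → t=0.762, apex=0.712, x_land=55.697, impact vy=-3.738
  bounce: vy ← 0.51·3.738 = 1.906
Arc 4: start y=0.000, vy=1.906 → t=0.389, apex=0.185, x_land=60.279, impact vy=-1.906
  bounce: vy ← 0.51·1.906 = 0.972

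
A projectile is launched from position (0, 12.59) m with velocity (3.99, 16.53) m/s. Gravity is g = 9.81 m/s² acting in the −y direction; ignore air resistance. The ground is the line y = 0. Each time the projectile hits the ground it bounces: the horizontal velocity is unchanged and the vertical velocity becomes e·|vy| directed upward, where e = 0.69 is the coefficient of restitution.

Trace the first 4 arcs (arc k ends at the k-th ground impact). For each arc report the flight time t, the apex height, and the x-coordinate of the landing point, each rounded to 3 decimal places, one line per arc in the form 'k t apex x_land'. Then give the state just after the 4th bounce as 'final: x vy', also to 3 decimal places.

1 4.010 26.517 16.000
2 3.209 12.625 28.803
3 2.214 6.011 37.636
4 1.528 2.862 43.732
final: 43.732 5.170

Arc 1: start y=12.590, vy=16.530 → t=4.010, apex=26.517, x_land=16.000, impact vy=-22.809
  bounce: vy ← 0.69·22.809 = 15.738
Arc 2: start y=0.000, vy=15.738 → t=3.209, apex=12.625, x_land=28.803, impact vy=-15.738
  bounce: vy ← 0.69·15.738 = 10.859
Arc 3: start y=0.000, vy=10.859 → t=2.214, apex=6.011, x_land=37.636, impact vy=-10.859
  bounce: vy ← 0.69·10.859 = 7.493
Arc 4: start y=0.000, vy=7.493 → t=1.528, apex=2.862, x_land=43.732, impact vy=-7.493
  bounce: vy ← 0.69·7.493 = 5.170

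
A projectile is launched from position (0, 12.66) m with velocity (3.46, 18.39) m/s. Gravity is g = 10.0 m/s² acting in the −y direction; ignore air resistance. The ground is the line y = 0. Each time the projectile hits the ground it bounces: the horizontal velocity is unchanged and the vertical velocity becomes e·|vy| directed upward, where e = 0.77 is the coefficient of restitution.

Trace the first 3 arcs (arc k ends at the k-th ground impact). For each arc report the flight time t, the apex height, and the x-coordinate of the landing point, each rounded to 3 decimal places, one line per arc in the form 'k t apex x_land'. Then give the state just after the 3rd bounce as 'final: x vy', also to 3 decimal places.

Arc 1: start y=12.660, vy=18.390 → t=4.271, apex=29.570, x_land=14.777, impact vy=-24.319
  bounce: vy ← 0.77·24.319 = 18.725
Arc 2: start y=0.000, vy=18.725 → t=3.745, apex=17.532, x_land=27.735, impact vy=-18.725
  bounce: vy ← 0.77·18.725 = 14.418
Arc 3: start y=0.000, vy=14.418 → t=2.884, apex=10.395, x_land=37.713, impact vy=-14.418
  bounce: vy ← 0.77·14.418 = 11.102

1 4.271 29.570 14.777
2 3.745 17.532 27.735
3 2.884 10.395 37.713
final: 37.713 11.102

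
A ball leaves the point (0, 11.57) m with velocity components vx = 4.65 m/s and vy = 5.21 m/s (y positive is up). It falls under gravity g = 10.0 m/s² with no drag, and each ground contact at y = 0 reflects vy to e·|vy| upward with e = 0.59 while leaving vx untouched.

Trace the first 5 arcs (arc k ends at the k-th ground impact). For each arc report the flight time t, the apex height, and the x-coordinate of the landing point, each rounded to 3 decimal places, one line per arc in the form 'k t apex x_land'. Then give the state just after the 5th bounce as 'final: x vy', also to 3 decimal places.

1 2.129 12.927 9.900
2 1.897 4.500 18.722
3 1.119 1.566 23.928
4 0.660 0.545 26.999
5 0.390 0.190 28.811
final: 28.811 1.150

Arc 1: start y=11.570, vy=5.210 → t=2.129, apex=12.927, x_land=9.900, impact vy=-16.079
  bounce: vy ← 0.59·16.079 = 9.487
Arc 2: start y=0.000, vy=9.487 → t=1.897, apex=4.500, x_land=18.722, impact vy=-9.487
  bounce: vy ← 0.59·9.487 = 5.597
Arc 3: start y=0.000, vy=5.597 → t=1.119, apex=1.566, x_land=23.928, impact vy=-5.597
  bounce: vy ← 0.59·5.597 = 3.302
Arc 4: start y=0.000, vy=3.302 → t=0.660, apex=0.545, x_land=26.999, impact vy=-3.302
  bounce: vy ← 0.59·3.302 = 1.948
Arc 5: start y=0.000, vy=1.948 → t=0.390, apex=0.190, x_land=28.811, impact vy=-1.948
  bounce: vy ← 0.59·1.948 = 1.150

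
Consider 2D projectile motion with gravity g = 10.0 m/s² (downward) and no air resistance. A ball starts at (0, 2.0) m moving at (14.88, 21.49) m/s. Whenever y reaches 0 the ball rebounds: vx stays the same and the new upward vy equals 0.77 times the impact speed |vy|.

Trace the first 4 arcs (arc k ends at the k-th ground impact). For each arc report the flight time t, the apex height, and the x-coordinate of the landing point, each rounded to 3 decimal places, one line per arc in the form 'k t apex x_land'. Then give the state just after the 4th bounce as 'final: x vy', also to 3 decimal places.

1 4.389 25.091 65.310
2 3.450 14.876 116.643
3 2.656 8.820 156.170
4 2.045 5.230 186.605
final: 186.605 7.875

Arc 1: start y=2.000, vy=21.490 → t=4.389, apex=25.091, x_land=65.310, impact vy=-22.401
  bounce: vy ← 0.77·22.401 = 17.249
Arc 2: start y=0.000, vy=17.249 → t=3.450, apex=14.876, x_land=116.643, impact vy=-17.249
  bounce: vy ← 0.77·17.249 = 13.282
Arc 3: start y=0.000, vy=13.282 → t=2.656, apex=8.820, x_land=156.170, impact vy=-13.282
  bounce: vy ← 0.77·13.282 = 10.227
Arc 4: start y=0.000, vy=10.227 → t=2.045, apex=5.230, x_land=186.605, impact vy=-10.227
  bounce: vy ← 0.77·10.227 = 7.875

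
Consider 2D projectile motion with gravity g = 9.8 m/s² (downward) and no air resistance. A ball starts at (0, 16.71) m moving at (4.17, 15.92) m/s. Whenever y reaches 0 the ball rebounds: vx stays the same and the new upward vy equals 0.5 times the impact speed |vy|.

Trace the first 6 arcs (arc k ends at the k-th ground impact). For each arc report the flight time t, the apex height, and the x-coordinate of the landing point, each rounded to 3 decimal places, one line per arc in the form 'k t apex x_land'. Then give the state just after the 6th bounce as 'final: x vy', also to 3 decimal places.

Arc 1: start y=16.710, vy=15.920 → t=4.084, apex=29.641, x_land=17.030, impact vy=-24.103
  bounce: vy ← 0.5·24.103 = 12.052
Arc 2: start y=0.000, vy=12.052 → t=2.460, apex=7.410, x_land=27.286, impact vy=-12.052
  bounce: vy ← 0.5·12.052 = 6.026
Arc 3: start y=0.000, vy=6.026 → t=1.230, apex=1.853, x_land=32.414, impact vy=-6.026
  bounce: vy ← 0.5·6.026 = 3.013
Arc 4: start y=0.000, vy=3.013 → t=0.615, apex=0.463, x_land=34.979, impact vy=-3.013
  bounce: vy ← 0.5·3.013 = 1.506
Arc 5: start y=0.000, vy=1.506 → t=0.307, apex=0.116, x_land=36.261, impact vy=-1.506
  bounce: vy ← 0.5·1.506 = 0.753
Arc 6: start y=0.000, vy=0.753 → t=0.154, apex=0.029, x_land=36.902, impact vy=-0.753
  bounce: vy ← 0.5·0.753 = 0.377

1 4.084 29.641 17.030
2 2.460 7.410 27.286
3 1.230 1.853 32.414
4 0.615 0.463 34.979
5 0.307 0.116 36.261
6 0.154 0.029 36.902
final: 36.902 0.377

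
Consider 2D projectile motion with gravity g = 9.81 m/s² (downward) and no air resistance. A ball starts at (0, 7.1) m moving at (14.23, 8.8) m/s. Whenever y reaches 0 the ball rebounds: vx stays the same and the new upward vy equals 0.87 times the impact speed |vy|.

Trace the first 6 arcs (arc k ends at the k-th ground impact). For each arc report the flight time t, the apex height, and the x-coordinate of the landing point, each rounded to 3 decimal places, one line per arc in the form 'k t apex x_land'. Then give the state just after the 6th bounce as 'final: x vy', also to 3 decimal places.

Arc 1: start y=7.100, vy=8.800 → t=2.398, apex=11.047, x_land=34.120, impact vy=-14.722
  bounce: vy ← 0.87·14.722 = 12.808
Arc 2: start y=0.000, vy=12.808 → t=2.611, apex=8.361, x_land=71.279, impact vy=-12.808
  bounce: vy ← 0.87·12.808 = 11.143
Arc 3: start y=0.000, vy=11.143 → t=2.272, apex=6.329, x_land=103.606, impact vy=-11.143
  bounce: vy ← 0.87·11.143 = 9.695
Arc 4: start y=0.000, vy=9.695 → t=1.976, apex=4.790, x_land=131.732, impact vy=-9.695
  bounce: vy ← 0.87·9.695 = 8.434
Arc 5: start y=0.000, vy=8.434 → t=1.720, apex=3.626, x_land=156.201, impact vy=-8.434
  bounce: vy ← 0.87·8.434 = 7.338
Arc 6: start y=0.000, vy=7.338 → t=1.496, apex=2.744, x_land=177.488, impact vy=-7.338
  bounce: vy ← 0.87·7.338 = 6.384

1 2.398 11.047 34.120
2 2.611 8.361 71.279
3 2.272 6.329 103.606
4 1.976 4.790 131.732
5 1.720 3.626 156.201
6 1.496 2.744 177.488
final: 177.488 6.384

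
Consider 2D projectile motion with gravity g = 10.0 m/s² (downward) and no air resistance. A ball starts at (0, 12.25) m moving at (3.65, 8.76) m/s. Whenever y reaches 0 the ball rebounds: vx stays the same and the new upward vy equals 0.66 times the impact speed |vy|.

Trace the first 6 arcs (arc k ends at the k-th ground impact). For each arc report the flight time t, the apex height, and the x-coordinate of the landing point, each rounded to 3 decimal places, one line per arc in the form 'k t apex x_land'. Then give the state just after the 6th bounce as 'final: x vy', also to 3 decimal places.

1 2.670 16.087 9.744
2 2.368 7.007 18.386
3 1.563 3.052 24.090
4 1.031 1.330 27.855
5 0.681 0.579 30.339
6 0.449 0.252 31.979
final: 31.979 1.483

Arc 1: start y=12.250, vy=8.760 → t=2.670, apex=16.087, x_land=9.744, impact vy=-17.937
  bounce: vy ← 0.66·17.937 = 11.838
Arc 2: start y=0.000, vy=11.838 → t=2.368, apex=7.007, x_land=18.386, impact vy=-11.838
  bounce: vy ← 0.66·11.838 = 7.813
Arc 3: start y=0.000, vy=7.813 → t=1.563, apex=3.052, x_land=24.090, impact vy=-7.813
  bounce: vy ← 0.66·7.813 = 5.157
Arc 4: start y=0.000, vy=5.157 → t=1.031, apex=1.330, x_land=27.855, impact vy=-5.157
  bounce: vy ← 0.66·5.157 = 3.404
Arc 5: start y=0.000, vy=3.404 → t=0.681, apex=0.579, x_land=30.339, impact vy=-3.404
  bounce: vy ← 0.66·3.404 = 2.246
Arc 6: start y=0.000, vy=2.246 → t=0.449, apex=0.252, x_land=31.979, impact vy=-2.246
  bounce: vy ← 0.66·2.246 = 1.483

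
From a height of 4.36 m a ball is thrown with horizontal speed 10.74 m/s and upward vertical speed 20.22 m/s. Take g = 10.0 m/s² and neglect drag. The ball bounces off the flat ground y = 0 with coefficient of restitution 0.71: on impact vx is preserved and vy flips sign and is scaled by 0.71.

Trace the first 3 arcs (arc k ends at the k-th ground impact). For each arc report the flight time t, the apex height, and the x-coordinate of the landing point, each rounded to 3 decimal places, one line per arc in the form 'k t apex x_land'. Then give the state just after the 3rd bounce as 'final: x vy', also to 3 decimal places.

Arc 1: start y=4.360, vy=20.220 → t=4.249, apex=24.802, x_land=45.637, impact vy=-22.272
  bounce: vy ← 0.71·22.272 = 15.813
Arc 2: start y=0.000, vy=15.813 → t=3.163, apex=12.503, x_land=79.603, impact vy=-15.813
  bounce: vy ← 0.71·15.813 = 11.227
Arc 3: start y=0.000, vy=11.227 → t=2.245, apex=6.303, x_land=103.720, impact vy=-11.227
  bounce: vy ← 0.71·11.227 = 7.971

1 4.249 24.802 45.637
2 3.163 12.503 79.603
3 2.245 6.303 103.720
final: 103.720 7.971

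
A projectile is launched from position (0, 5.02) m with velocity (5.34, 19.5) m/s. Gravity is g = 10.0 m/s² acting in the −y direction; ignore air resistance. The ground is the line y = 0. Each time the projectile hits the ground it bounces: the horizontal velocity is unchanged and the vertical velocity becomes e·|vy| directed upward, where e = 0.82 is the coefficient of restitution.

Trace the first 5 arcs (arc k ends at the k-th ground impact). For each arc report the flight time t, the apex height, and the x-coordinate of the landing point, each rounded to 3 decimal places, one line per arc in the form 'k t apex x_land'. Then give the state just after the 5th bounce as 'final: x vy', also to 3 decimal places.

1 4.142 24.032 22.120
2 3.595 16.159 41.320
3 2.948 10.866 57.064
4 2.418 7.306 69.974
5 1.982 4.913 80.560
final: 80.560 8.128

Arc 1: start y=5.020, vy=19.500 → t=4.142, apex=24.032, x_land=22.120, impact vy=-21.924
  bounce: vy ← 0.82·21.924 = 17.977
Arc 2: start y=0.000, vy=17.977 → t=3.595, apex=16.159, x_land=41.320, impact vy=-17.977
  bounce: vy ← 0.82·17.977 = 14.742
Arc 3: start y=0.000, vy=14.742 → t=2.948, apex=10.866, x_land=57.064, impact vy=-14.742
  bounce: vy ← 0.82·14.742 = 12.088
Arc 4: start y=0.000, vy=12.088 → t=2.418, apex=7.306, x_land=69.974, impact vy=-12.088
  bounce: vy ← 0.82·12.088 = 9.912
Arc 5: start y=0.000, vy=9.912 → t=1.982, apex=4.913, x_land=80.560, impact vy=-9.912
  bounce: vy ← 0.82·9.912 = 8.128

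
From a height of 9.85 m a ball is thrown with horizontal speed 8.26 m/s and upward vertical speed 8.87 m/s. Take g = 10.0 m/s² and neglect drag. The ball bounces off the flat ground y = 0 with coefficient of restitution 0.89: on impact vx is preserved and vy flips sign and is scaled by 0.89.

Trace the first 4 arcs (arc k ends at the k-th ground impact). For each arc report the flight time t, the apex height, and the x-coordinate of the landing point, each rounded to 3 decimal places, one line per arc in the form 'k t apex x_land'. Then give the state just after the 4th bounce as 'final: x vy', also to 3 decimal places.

1 2.547 13.784 21.041
2 2.955 10.918 45.453
3 2.630 8.648 67.179
4 2.341 6.850 86.516
final: 86.516 10.417

Arc 1: start y=9.850, vy=8.870 → t=2.547, apex=13.784, x_land=21.041, impact vy=-16.604
  bounce: vy ← 0.89·16.604 = 14.777
Arc 2: start y=0.000, vy=14.777 → t=2.955, apex=10.918, x_land=45.453, impact vy=-14.777
  bounce: vy ← 0.89·14.777 = 13.152
Arc 3: start y=0.000, vy=13.152 → t=2.630, apex=8.648, x_land=67.179, impact vy=-13.152
  bounce: vy ← 0.89·13.152 = 11.705
Arc 4: start y=0.000, vy=11.705 → t=2.341, apex=6.850, x_land=86.516, impact vy=-11.705
  bounce: vy ← 0.89·11.705 = 10.417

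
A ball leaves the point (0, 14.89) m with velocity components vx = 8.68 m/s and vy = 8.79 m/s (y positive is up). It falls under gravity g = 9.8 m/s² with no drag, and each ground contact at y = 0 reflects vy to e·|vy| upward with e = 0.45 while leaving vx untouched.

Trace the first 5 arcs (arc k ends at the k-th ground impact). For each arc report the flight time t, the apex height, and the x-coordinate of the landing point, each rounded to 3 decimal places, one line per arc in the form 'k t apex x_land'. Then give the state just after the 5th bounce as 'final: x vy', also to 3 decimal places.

1 2.857 18.832 24.802
2 1.764 3.813 40.117
3 0.794 0.772 47.008
4 0.357 0.156 50.110
5 0.161 0.032 51.505
final: 51.505 0.355

Arc 1: start y=14.890, vy=8.790 → t=2.857, apex=18.832, x_land=24.802, impact vy=-19.212
  bounce: vy ← 0.45·19.212 = 8.645
Arc 2: start y=0.000, vy=8.645 → t=1.764, apex=3.813, x_land=40.117, impact vy=-8.645
  bounce: vy ← 0.45·8.645 = 3.890
Arc 3: start y=0.000, vy=3.890 → t=0.794, apex=0.772, x_land=47.008, impact vy=-3.890
  bounce: vy ← 0.45·3.890 = 1.751
Arc 4: start y=0.000, vy=1.751 → t=0.357, apex=0.156, x_land=50.110, impact vy=-1.751
  bounce: vy ← 0.45·1.751 = 0.788
Arc 5: start y=0.000, vy=0.788 → t=0.161, apex=0.032, x_land=51.505, impact vy=-0.788
  bounce: vy ← 0.45·0.788 = 0.355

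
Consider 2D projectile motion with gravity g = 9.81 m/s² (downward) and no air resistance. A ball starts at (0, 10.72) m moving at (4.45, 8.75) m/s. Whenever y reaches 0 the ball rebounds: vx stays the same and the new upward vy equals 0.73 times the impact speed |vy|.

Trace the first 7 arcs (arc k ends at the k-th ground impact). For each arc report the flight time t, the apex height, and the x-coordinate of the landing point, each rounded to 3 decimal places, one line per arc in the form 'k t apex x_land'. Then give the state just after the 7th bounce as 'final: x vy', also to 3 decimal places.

Arc 1: start y=10.720, vy=8.750 → t=2.619, apex=14.622, x_land=11.652, impact vy=-16.938
  bounce: vy ← 0.73·16.938 = 12.365
Arc 2: start y=0.000, vy=12.365 → t=2.521, apex=7.792, x_land=22.870, impact vy=-12.365
  bounce: vy ← 0.73·12.365 = 9.026
Arc 3: start y=0.000, vy=9.026 → t=1.840, apex=4.152, x_land=31.059, impact vy=-9.026
  bounce: vy ← 0.73·9.026 = 6.589
Arc 4: start y=0.000, vy=6.589 → t=1.343, apex=2.213, x_land=37.037, impact vy=-6.589
  bounce: vy ← 0.73·6.589 = 4.810
Arc 5: start y=0.000, vy=4.810 → t=0.981, apex=1.179, x_land=41.401, impact vy=-4.810
  bounce: vy ← 0.73·4.810 = 3.511
Arc 6: start y=0.000, vy=3.511 → t=0.716, apex=0.628, x_land=44.586, impact vy=-3.511
  bounce: vy ← 0.73·3.511 = 2.563
Arc 7: start y=0.000, vy=2.563 → t=0.523, apex=0.335, x_land=46.912, impact vy=-2.563
  bounce: vy ← 0.73·2.563 = 1.871

1 2.619 14.622 11.652
2 2.521 7.792 22.870
3 1.840 4.152 31.059
4 1.343 2.213 37.037
5 0.981 1.179 41.401
6 0.716 0.628 44.586
7 0.523 0.335 46.912
final: 46.912 1.871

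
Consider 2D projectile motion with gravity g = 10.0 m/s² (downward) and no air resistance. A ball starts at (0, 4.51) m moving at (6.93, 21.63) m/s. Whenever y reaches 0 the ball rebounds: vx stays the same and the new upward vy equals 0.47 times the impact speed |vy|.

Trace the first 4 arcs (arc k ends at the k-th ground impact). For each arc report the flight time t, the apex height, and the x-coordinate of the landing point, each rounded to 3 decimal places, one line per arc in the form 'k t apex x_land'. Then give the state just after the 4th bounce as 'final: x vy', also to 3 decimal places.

Arc 1: start y=4.510, vy=21.630 → t=4.525, apex=27.903, x_land=31.360, impact vy=-23.623
  bounce: vy ← 0.47·23.623 = 11.103
Arc 2: start y=0.000, vy=11.103 → t=2.221, apex=6.164, x_land=46.749, impact vy=-11.103
  bounce: vy ← 0.47·11.103 = 5.218
Arc 3: start y=0.000, vy=5.218 → t=1.044, apex=1.362, x_land=53.982, impact vy=-5.218
  bounce: vy ← 0.47·5.218 = 2.453
Arc 4: start y=0.000, vy=2.453 → t=0.491, apex=0.301, x_land=57.381, impact vy=-2.453
  bounce: vy ← 0.47·2.453 = 1.153

1 4.525 27.903 31.360
2 2.221 6.164 46.749
3 1.044 1.362 53.982
4 0.491 0.301 57.381
final: 57.381 1.153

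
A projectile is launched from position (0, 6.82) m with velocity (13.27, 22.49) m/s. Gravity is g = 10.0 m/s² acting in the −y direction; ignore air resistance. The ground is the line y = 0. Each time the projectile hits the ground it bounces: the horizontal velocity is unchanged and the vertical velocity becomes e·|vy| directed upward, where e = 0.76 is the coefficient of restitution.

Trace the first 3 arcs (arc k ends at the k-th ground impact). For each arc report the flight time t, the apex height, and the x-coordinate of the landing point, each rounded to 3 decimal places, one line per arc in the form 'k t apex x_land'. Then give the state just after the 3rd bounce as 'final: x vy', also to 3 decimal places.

1 4.783 32.110 63.473
2 3.852 18.547 114.588
3 2.927 10.713 153.435
final: 153.435 11.124

Arc 1: start y=6.820, vy=22.490 → t=4.783, apex=32.110, x_land=63.473, impact vy=-25.342
  bounce: vy ← 0.76·25.342 = 19.260
Arc 2: start y=0.000, vy=19.260 → t=3.852, apex=18.547, x_land=114.588, impact vy=-19.260
  bounce: vy ← 0.76·19.260 = 14.637
Arc 3: start y=0.000, vy=14.637 → t=2.927, apex=10.713, x_land=153.435, impact vy=-14.637
  bounce: vy ← 0.76·14.637 = 11.124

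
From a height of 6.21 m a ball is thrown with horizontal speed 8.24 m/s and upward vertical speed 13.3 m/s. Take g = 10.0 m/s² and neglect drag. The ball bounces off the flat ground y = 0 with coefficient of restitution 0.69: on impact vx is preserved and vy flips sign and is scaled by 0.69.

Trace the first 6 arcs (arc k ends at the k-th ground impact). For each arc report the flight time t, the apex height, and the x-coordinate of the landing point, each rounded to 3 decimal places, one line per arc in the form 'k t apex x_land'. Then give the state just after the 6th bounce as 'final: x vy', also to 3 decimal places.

Arc 1: start y=6.210, vy=13.300 → t=3.065, apex=15.055, x_land=25.257, impact vy=-17.352
  bounce: vy ← 0.69·17.352 = 11.973
Arc 2: start y=0.000, vy=11.973 → t=2.395, apex=7.167, x_land=44.988, impact vy=-11.973
  bounce: vy ← 0.69·11.973 = 8.261
Arc 3: start y=0.000, vy=8.261 → t=1.652, apex=3.412, x_land=58.603, impact vy=-8.261
  bounce: vy ← 0.69·8.261 = 5.700
Arc 4: start y=0.000, vy=5.700 → t=1.140, apex=1.625, x_land=67.997, impact vy=-5.700
  bounce: vy ← 0.69·5.700 = 3.933
Arc 5: start y=0.000, vy=3.933 → t=0.787, apex=0.773, x_land=74.479, impact vy=-3.933
  bounce: vy ← 0.69·3.933 = 2.714
Arc 6: start y=0.000, vy=2.714 → t=0.543, apex=0.368, x_land=78.951, impact vy=-2.714
  bounce: vy ← 0.69·2.714 = 1.873

1 3.065 15.055 25.257
2 2.395 7.167 44.988
3 1.652 3.412 58.603
4 1.140 1.625 67.997
5 0.787 0.773 74.479
6 0.543 0.368 78.951
final: 78.951 1.873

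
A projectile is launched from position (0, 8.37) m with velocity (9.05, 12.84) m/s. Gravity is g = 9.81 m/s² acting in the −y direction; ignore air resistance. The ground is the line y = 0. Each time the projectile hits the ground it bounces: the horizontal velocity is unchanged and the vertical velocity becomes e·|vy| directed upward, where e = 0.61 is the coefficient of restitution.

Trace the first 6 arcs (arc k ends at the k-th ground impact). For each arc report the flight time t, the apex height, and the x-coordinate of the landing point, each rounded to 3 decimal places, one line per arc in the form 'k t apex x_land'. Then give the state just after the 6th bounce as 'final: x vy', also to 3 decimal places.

1 3.158 16.773 28.581
2 2.256 6.241 48.998
3 1.376 2.322 61.452
4 0.839 0.864 69.049
5 0.512 0.322 73.684
6 0.312 0.120 76.510
final: 76.510 0.935

Arc 1: start y=8.370, vy=12.840 → t=3.158, apex=16.773, x_land=28.581, impact vy=-18.141
  bounce: vy ← 0.61·18.141 = 11.066
Arc 2: start y=0.000, vy=11.066 → t=2.256, apex=6.241, x_land=48.998, impact vy=-11.066
  bounce: vy ← 0.61·11.066 = 6.750
Arc 3: start y=0.000, vy=6.750 → t=1.376, apex=2.322, x_land=61.452, impact vy=-6.750
  bounce: vy ← 0.61·6.750 = 4.118
Arc 4: start y=0.000, vy=4.118 → t=0.839, apex=0.864, x_land=69.049, impact vy=-4.118
  bounce: vy ← 0.61·4.118 = 2.512
Arc 5: start y=0.000, vy=2.512 → t=0.512, apex=0.322, x_land=73.684, impact vy=-2.512
  bounce: vy ← 0.61·2.512 = 1.532
Arc 6: start y=0.000, vy=1.532 → t=0.312, apex=0.120, x_land=76.510, impact vy=-1.532
  bounce: vy ← 0.61·1.532 = 0.935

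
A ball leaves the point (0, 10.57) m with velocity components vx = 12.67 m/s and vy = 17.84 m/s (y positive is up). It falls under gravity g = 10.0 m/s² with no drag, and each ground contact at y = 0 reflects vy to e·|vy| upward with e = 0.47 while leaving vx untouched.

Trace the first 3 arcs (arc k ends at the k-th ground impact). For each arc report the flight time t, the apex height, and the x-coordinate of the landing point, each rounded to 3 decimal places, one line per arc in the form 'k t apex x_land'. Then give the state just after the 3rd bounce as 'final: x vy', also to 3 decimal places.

Arc 1: start y=10.570, vy=17.840 → t=4.085, apex=26.483, x_land=51.763, impact vy=-23.014
  bounce: vy ← 0.47·23.014 = 10.817
Arc 2: start y=0.000, vy=10.817 → t=2.163, apex=5.850, x_land=79.172, impact vy=-10.817
  bounce: vy ← 0.47·10.817 = 5.084
Arc 3: start y=0.000, vy=5.084 → t=1.017, apex=1.292, x_land=92.055, impact vy=-5.084
  bounce: vy ← 0.47·5.084 = 2.389

1 4.085 26.483 51.763
2 2.163 5.850 79.172
3 1.017 1.292 92.055
final: 92.055 2.389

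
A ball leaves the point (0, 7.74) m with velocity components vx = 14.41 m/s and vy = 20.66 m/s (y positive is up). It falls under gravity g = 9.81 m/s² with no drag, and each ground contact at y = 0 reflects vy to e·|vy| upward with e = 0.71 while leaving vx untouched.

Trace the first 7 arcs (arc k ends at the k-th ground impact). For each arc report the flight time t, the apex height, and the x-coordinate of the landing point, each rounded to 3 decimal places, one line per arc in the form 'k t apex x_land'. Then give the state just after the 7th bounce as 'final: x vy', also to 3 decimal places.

1 4.558 29.495 65.684
2 3.482 14.868 115.861
3 2.472 7.495 151.487
4 1.755 3.778 176.782
5 1.246 1.905 194.741
6 0.885 0.960 207.492
7 0.628 0.484 216.545
final: 216.545 2.188

Arc 1: start y=7.740, vy=20.660 → t=4.558, apex=29.495, x_land=65.684, impact vy=-24.056
  bounce: vy ← 0.71·24.056 = 17.080
Arc 2: start y=0.000, vy=17.080 → t=3.482, apex=14.868, x_land=115.861, impact vy=-17.080
  bounce: vy ← 0.71·17.080 = 12.127
Arc 3: start y=0.000, vy=12.127 → t=2.472, apex=7.495, x_land=151.487, impact vy=-12.127
  bounce: vy ← 0.71·12.127 = 8.610
Arc 4: start y=0.000, vy=8.610 → t=1.755, apex=3.778, x_land=176.782, impact vy=-8.610
  bounce: vy ← 0.71·8.610 = 6.113
Arc 5: start y=0.000, vy=6.113 → t=1.246, apex=1.905, x_land=194.741, impact vy=-6.113
  bounce: vy ← 0.71·6.113 = 4.340
Arc 6: start y=0.000, vy=4.340 → t=0.885, apex=0.960, x_land=207.492, impact vy=-4.340
  bounce: vy ← 0.71·4.340 = 3.082
Arc 7: start y=0.000, vy=3.082 → t=0.628, apex=0.484, x_land=216.545, impact vy=-3.082
  bounce: vy ← 0.71·3.082 = 2.188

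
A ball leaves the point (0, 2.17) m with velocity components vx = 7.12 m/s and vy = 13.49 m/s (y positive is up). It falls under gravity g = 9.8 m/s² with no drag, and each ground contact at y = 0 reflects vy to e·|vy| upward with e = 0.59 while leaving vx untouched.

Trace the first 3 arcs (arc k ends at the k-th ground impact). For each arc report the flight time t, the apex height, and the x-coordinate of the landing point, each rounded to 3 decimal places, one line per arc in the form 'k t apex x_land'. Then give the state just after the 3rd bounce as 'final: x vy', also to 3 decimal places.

1 2.905 11.455 20.687
2 1.804 3.987 33.533
3 1.064 1.388 41.112
final: 41.112 3.077

Arc 1: start y=2.170, vy=13.490 → t=2.905, apex=11.455, x_land=20.687, impact vy=-14.984
  bounce: vy ← 0.59·14.984 = 8.840
Arc 2: start y=0.000, vy=8.840 → t=1.804, apex=3.987, x_land=33.533, impact vy=-8.840
  bounce: vy ← 0.59·8.840 = 5.216
Arc 3: start y=0.000, vy=5.216 → t=1.064, apex=1.388, x_land=41.112, impact vy=-5.216
  bounce: vy ← 0.59·5.216 = 3.077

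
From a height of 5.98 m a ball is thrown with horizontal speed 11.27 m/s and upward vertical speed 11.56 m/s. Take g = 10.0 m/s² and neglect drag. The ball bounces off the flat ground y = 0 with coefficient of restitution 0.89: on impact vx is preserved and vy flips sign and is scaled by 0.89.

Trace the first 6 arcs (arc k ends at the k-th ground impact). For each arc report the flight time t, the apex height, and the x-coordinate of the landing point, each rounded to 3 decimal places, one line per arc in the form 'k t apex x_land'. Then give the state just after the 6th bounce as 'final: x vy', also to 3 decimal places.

Arc 1: start y=5.980, vy=11.560 → t=2.747, apex=12.662, x_land=30.962, impact vy=-15.913
  bounce: vy ← 0.89·15.913 = 14.163
Arc 2: start y=0.000, vy=14.163 → t=2.833, apex=10.029, x_land=62.885, impact vy=-14.163
  bounce: vy ← 0.89·14.163 = 12.605
Arc 3: start y=0.000, vy=12.605 → t=2.521, apex=7.944, x_land=91.297, impact vy=-12.605
  bounce: vy ← 0.89·12.605 = 11.218
Arc 4: start y=0.000, vy=11.218 → t=2.244, apex=6.293, x_land=116.583, impact vy=-11.218
  bounce: vy ← 0.89·11.218 = 9.984
Arc 5: start y=0.000, vy=9.984 → t=1.997, apex=4.984, x_land=139.088, impact vy=-9.984
  bounce: vy ← 0.89·9.984 = 8.886
Arc 6: start y=0.000, vy=8.886 → t=1.777, apex=3.948, x_land=159.117, impact vy=-8.886
  bounce: vy ← 0.89·8.886 = 7.909

1 2.747 12.662 30.962
2 2.833 10.029 62.885
3 2.521 7.944 91.297
4 2.244 6.293 116.583
5 1.997 4.984 139.088
6 1.777 3.948 159.117
final: 159.117 7.909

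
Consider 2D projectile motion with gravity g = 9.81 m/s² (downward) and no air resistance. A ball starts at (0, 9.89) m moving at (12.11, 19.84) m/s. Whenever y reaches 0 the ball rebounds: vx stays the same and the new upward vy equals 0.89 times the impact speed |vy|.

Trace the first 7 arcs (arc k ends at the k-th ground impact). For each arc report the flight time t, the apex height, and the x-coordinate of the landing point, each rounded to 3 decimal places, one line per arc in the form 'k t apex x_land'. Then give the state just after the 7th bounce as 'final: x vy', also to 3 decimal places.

1 4.494 29.952 54.417
2 4.399 23.725 107.684
3 3.915 18.793 155.092
4 3.484 14.886 197.285
5 3.101 11.791 234.837
6 2.760 9.340 268.258
7 2.456 7.398 298.003
final: 298.003 10.722

Arc 1: start y=9.890, vy=19.840 → t=4.494, apex=29.952, x_land=54.417, impact vy=-24.242
  bounce: vy ← 0.89·24.242 = 21.575
Arc 2: start y=0.000, vy=21.575 → t=4.399, apex=23.725, x_land=107.684, impact vy=-21.575
  bounce: vy ← 0.89·21.575 = 19.202
Arc 3: start y=0.000, vy=19.202 → t=3.915, apex=18.793, x_land=155.092, impact vy=-19.202
  bounce: vy ← 0.89·19.202 = 17.090
Arc 4: start y=0.000, vy=17.090 → t=3.484, apex=14.886, x_land=197.285, impact vy=-17.090
  bounce: vy ← 0.89·17.090 = 15.210
Arc 5: start y=0.000, vy=15.210 → t=3.101, apex=11.791, x_land=234.837, impact vy=-15.210
  bounce: vy ← 0.89·15.210 = 13.537
Arc 6: start y=0.000, vy=13.537 → t=2.760, apex=9.340, x_land=268.258, impact vy=-13.537
  bounce: vy ← 0.89·13.537 = 12.048
Arc 7: start y=0.000, vy=12.048 → t=2.456, apex=7.398, x_land=298.003, impact vy=-12.048
  bounce: vy ← 0.89·12.048 = 10.722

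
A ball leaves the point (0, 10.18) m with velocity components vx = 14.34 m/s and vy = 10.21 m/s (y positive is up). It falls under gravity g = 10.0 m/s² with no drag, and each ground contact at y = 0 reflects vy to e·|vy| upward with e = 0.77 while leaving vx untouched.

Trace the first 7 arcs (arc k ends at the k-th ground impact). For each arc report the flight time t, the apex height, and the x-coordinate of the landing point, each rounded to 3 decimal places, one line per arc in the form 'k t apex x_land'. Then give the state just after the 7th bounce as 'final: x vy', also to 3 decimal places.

Arc 1: start y=10.180, vy=10.210 → t=2.776, apex=15.392, x_land=39.801, impact vy=-17.545
  bounce: vy ← 0.77·17.545 = 13.510
Arc 2: start y=0.000, vy=13.510 → t=2.702, apex=9.126, x_land=78.548, impact vy=-13.510
  bounce: vy ← 0.77·13.510 = 10.403
Arc 3: start y=0.000, vy=10.403 → t=2.081, apex=5.411, x_land=108.383, impact vy=-10.403
  bounce: vy ← 0.77·10.403 = 8.010
Arc 4: start y=0.000, vy=8.010 → t=1.602, apex=3.208, x_land=131.356, impact vy=-8.010
  bounce: vy ← 0.77·8.010 = 6.168
Arc 5: start y=0.000, vy=6.168 → t=1.234, apex=1.902, x_land=149.045, impact vy=-6.168
  bounce: vy ← 0.77·6.168 = 4.749
Arc 6: start y=0.000, vy=4.749 → t=0.950, apex=1.128, x_land=162.666, impact vy=-4.749
  bounce: vy ← 0.77·4.749 = 3.657
Arc 7: start y=0.000, vy=3.657 → t=0.731, apex=0.669, x_land=173.154, impact vy=-3.657
  bounce: vy ← 0.77·3.657 = 2.816

1 2.776 15.392 39.801
2 2.702 9.126 78.548
3 2.081 5.411 108.383
4 1.602 3.208 131.356
5 1.234 1.902 149.045
6 0.950 1.128 162.666
7 0.731 0.669 173.154
final: 173.154 2.816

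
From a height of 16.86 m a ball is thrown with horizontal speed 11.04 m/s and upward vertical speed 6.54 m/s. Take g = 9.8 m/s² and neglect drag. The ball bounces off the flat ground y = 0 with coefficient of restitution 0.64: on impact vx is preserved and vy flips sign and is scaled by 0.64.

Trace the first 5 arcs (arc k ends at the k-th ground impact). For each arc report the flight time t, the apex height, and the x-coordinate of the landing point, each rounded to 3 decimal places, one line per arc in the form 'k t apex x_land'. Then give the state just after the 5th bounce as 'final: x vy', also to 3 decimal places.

1 2.639 19.042 29.131
2 2.523 7.800 56.988
3 1.615 3.195 74.817
4 1.034 1.309 86.227
5 0.661 0.536 93.530
final: 93.530 2.074

Arc 1: start y=16.860, vy=6.540 → t=2.639, apex=19.042, x_land=29.131, impact vy=-19.319
  bounce: vy ← 0.64·19.319 = 12.364
Arc 2: start y=0.000, vy=12.364 → t=2.523, apex=7.800, x_land=56.988, impact vy=-12.364
  bounce: vy ← 0.64·12.364 = 7.913
Arc 3: start y=0.000, vy=7.913 → t=1.615, apex=3.195, x_land=74.817, impact vy=-7.913
  bounce: vy ← 0.64·7.913 = 5.064
Arc 4: start y=0.000, vy=5.064 → t=1.034, apex=1.309, x_land=86.227, impact vy=-5.064
  bounce: vy ← 0.64·5.064 = 3.241
Arc 5: start y=0.000, vy=3.241 → t=0.661, apex=0.536, x_land=93.530, impact vy=-3.241
  bounce: vy ← 0.64·3.241 = 2.074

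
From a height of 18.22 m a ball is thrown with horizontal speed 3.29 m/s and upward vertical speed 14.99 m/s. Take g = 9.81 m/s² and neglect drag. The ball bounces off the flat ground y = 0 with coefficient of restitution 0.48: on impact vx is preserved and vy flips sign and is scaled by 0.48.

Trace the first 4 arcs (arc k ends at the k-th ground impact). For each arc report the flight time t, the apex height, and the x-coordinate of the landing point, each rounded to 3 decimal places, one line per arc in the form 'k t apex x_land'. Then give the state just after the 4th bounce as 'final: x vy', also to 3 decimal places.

1 3.988 29.673 13.119
2 2.361 6.837 20.887
3 1.133 1.575 24.616
4 0.544 0.363 26.406
final: 26.406 1.281

Arc 1: start y=18.220, vy=14.990 → t=3.988, apex=29.673, x_land=13.119, impact vy=-24.128
  bounce: vy ← 0.48·24.128 = 11.582
Arc 2: start y=0.000, vy=11.582 → t=2.361, apex=6.837, x_land=20.887, impact vy=-11.582
  bounce: vy ← 0.48·11.582 = 5.559
Arc 3: start y=0.000, vy=5.559 → t=1.133, apex=1.575, x_land=24.616, impact vy=-5.559
  bounce: vy ← 0.48·5.559 = 2.668
Arc 4: start y=0.000, vy=2.668 → t=0.544, apex=0.363, x_land=26.406, impact vy=-2.668
  bounce: vy ← 0.48·2.668 = 1.281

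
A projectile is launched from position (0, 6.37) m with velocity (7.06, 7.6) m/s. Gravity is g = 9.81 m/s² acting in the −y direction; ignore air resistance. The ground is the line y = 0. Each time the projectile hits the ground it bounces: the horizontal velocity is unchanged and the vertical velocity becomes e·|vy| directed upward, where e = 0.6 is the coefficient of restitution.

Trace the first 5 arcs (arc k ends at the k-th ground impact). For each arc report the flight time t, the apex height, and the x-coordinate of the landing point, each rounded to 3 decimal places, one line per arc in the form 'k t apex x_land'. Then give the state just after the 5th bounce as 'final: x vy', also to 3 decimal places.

Arc 1: start y=6.370, vy=7.600 → t=2.153, apex=9.314, x_land=15.198, impact vy=-13.518
  bounce: vy ← 0.6·13.518 = 8.111
Arc 2: start y=0.000, vy=8.111 → t=1.654, apex=3.353, x_land=26.873, impact vy=-8.111
  bounce: vy ← 0.6·8.111 = 4.867
Arc 3: start y=0.000, vy=4.867 → t=0.992, apex=1.207, x_land=33.877, impact vy=-4.867
  bounce: vy ← 0.6·4.867 = 2.920
Arc 4: start y=0.000, vy=2.920 → t=0.595, apex=0.435, x_land=38.080, impact vy=-2.920
  bounce: vy ← 0.6·2.920 = 1.752
Arc 5: start y=0.000, vy=1.752 → t=0.357, apex=0.156, x_land=40.602, impact vy=-1.752
  bounce: vy ← 0.6·1.752 = 1.051

1 2.153 9.314 15.198
2 1.654 3.353 26.873
3 0.992 1.207 33.877
4 0.595 0.435 38.080
5 0.357 0.156 40.602
final: 40.602 1.051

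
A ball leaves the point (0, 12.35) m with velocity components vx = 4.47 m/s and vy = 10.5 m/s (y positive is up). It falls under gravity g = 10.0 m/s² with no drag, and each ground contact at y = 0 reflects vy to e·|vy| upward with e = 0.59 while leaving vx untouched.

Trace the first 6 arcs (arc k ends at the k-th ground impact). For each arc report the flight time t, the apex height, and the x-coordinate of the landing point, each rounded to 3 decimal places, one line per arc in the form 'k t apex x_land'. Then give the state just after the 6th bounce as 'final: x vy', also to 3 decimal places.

Arc 1: start y=12.350, vy=10.500 → t=2.940, apex=17.863, x_land=13.142, impact vy=-18.901
  bounce: vy ← 0.59·18.901 = 11.152
Arc 2: start y=0.000, vy=11.152 → t=2.230, apex=6.218, x_land=23.112, impact vy=-11.152
  bounce: vy ← 0.59·11.152 = 6.579
Arc 3: start y=0.000, vy=6.579 → t=1.316, apex=2.164, x_land=28.994, impact vy=-6.579
  bounce: vy ← 0.59·6.579 = 3.882
Arc 4: start y=0.000, vy=3.882 → t=0.776, apex=0.753, x_land=32.464, impact vy=-3.882
  bounce: vy ← 0.59·3.882 = 2.290
Arc 5: start y=0.000, vy=2.290 → t=0.458, apex=0.262, x_land=34.512, impact vy=-2.290
  bounce: vy ← 0.59·2.290 = 1.351
Arc 6: start y=0.000, vy=1.351 → t=0.270, apex=0.091, x_land=35.720, impact vy=-1.351
  bounce: vy ← 0.59·1.351 = 0.797

1 2.940 17.863 13.142
2 2.230 6.218 23.112
3 1.316 2.164 28.994
4 0.776 0.753 32.464
5 0.458 0.262 34.512
6 0.270 0.091 35.720
final: 35.720 0.797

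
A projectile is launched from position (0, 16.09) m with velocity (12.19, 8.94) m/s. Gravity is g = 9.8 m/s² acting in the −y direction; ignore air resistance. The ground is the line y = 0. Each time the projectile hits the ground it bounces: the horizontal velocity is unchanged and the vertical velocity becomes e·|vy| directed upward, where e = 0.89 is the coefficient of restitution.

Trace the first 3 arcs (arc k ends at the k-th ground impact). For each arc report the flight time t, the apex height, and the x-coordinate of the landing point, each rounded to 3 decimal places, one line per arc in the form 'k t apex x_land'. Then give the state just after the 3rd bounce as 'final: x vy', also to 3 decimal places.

Arc 1: start y=16.090, vy=8.940 → t=2.941, apex=20.168, x_land=35.851, impact vy=-19.882
  bounce: vy ← 0.89·19.882 = 17.695
Arc 2: start y=0.000, vy=17.695 → t=3.611, apex=15.975, x_land=79.871, impact vy=-17.695
  bounce: vy ← 0.89·17.695 = 15.748
Arc 3: start y=0.000, vy=15.748 → t=3.214, apex=12.654, x_land=119.049, impact vy=-15.748
  bounce: vy ← 0.89·15.748 = 14.016

1 2.941 20.168 35.851
2 3.611 15.975 79.871
3 3.214 12.654 119.049
final: 119.049 14.016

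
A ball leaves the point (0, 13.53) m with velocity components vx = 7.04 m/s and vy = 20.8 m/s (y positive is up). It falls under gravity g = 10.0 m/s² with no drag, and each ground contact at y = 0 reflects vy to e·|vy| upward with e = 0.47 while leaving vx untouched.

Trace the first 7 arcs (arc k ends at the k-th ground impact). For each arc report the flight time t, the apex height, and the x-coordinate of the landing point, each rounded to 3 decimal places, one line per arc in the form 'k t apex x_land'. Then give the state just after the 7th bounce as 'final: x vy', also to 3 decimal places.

Arc 1: start y=13.530, vy=20.800 → t=4.732, apex=35.162, x_land=33.312, impact vy=-26.519
  bounce: vy ← 0.47·26.519 = 12.464
Arc 2: start y=0.000, vy=12.464 → t=2.493, apex=7.767, x_land=50.861, impact vy=-12.464
  bounce: vy ← 0.47·12.464 = 5.858
Arc 3: start y=0.000, vy=5.858 → t=1.172, apex=1.716, x_land=59.109, impact vy=-5.858
  bounce: vy ← 0.47·5.858 = 2.753
Arc 4: start y=0.000, vy=2.753 → t=0.551, apex=0.379, x_land=62.986, impact vy=-2.753
  bounce: vy ← 0.47·2.753 = 1.294
Arc 5: start y=0.000, vy=1.294 → t=0.259, apex=0.084, x_land=64.808, impact vy=-1.294
  bounce: vy ← 0.47·1.294 = 0.608
Arc 6: start y=0.000, vy=0.608 → t=0.122, apex=0.018, x_land=65.664, impact vy=-0.608
  bounce: vy ← 0.47·0.608 = 0.286
Arc 7: start y=0.000, vy=0.286 → t=0.057, apex=0.004, x_land=66.067, impact vy=-0.286
  bounce: vy ← 0.47·0.286 = 0.134

1 4.732 35.162 33.312
2 2.493 7.767 50.861
3 1.172 1.716 59.109
4 0.551 0.379 62.986
5 0.259 0.084 64.808
6 0.122 0.018 65.664
7 0.057 0.004 66.067
final: 66.067 0.134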